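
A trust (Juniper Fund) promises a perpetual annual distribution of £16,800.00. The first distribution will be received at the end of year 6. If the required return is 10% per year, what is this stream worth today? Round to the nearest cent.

£104314.78

Value at end of year 5: C / r = £16,800.00 / 0.1 = £168,000.0000
Discount to today: PV = £168,000.0000 / (1 + 0.1)^5 = £168,000.0000 / 1.610510 = £104,314.78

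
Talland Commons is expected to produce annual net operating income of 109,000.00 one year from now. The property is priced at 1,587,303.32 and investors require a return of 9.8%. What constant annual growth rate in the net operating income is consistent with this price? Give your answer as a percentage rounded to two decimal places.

2.93%

P = D₁/(r−g) ⇒ g = r − D₁/P = 0.098 − 109,000.00/1,587,303.32 = 0.029330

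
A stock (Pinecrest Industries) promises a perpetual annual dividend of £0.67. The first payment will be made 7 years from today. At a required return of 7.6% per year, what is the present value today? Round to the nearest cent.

Value at end of year 6: C / r = £0.67 / 0.076 = £8.8158
Discount to today: PV = £8.8158 / (1 + 0.076)^6 = £8.8158 / 1.551935 = £5.68

£5.68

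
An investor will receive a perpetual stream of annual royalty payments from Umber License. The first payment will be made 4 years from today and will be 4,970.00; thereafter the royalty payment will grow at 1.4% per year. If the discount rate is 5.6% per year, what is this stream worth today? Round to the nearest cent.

100488.26

Value at end of year 3: C₁ / (r − g) = 4,970.00 / (0.056 − 0.014) = 118,333.3333
Discount to today: PV = 118,333.3333 / (1 + 0.056)^3 = 118,333.3333 / 1.177584 = 100,488.26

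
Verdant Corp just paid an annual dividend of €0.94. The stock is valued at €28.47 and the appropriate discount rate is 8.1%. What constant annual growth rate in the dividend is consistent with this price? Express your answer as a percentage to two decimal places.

P = D₀(1+g)/(r−g) ⇒ P(r−g) = D₀(1+g) ⇒ g(P+D₀) = P·r − D₀
g = (P·r − D₀)/(P + D₀) = (€28.47×0.081 − €0.94) / (€28.47 + €0.94) = 0.046449

4.64%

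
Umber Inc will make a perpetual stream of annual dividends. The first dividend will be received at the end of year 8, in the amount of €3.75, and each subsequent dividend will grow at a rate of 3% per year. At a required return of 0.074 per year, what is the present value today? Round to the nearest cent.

Value at end of year 7: C₁ / (r − g) = €3.75 / (0.074 − 0.03) = €85.2273
Discount to today: PV = €85.2273 / (1 + 0.074)^7 = €85.2273 / 1.648276 = €51.71

€51.71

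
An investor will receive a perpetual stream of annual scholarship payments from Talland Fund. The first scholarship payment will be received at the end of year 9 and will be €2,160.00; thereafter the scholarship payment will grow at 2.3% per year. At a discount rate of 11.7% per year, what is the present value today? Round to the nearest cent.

Value at end of year 8: C₁ / (r − g) = €2,160.00 / (0.117 − 0.023) = €22,978.7234
Discount to today: PV = €22,978.7234 / (1 + 0.117)^8 = €22,978.7234 / 2.423402 = €9,482.01

€9482.01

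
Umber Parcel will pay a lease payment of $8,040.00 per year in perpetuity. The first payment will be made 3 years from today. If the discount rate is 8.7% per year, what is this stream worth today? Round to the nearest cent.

$78212.78

Value at end of year 2: C / r = $8,040.00 / 0.087 = $92,413.7931
Discount to today: PV = $92,413.7931 / (1 + 0.087)^2 = $92,413.7931 / 1.181569 = $78,212.78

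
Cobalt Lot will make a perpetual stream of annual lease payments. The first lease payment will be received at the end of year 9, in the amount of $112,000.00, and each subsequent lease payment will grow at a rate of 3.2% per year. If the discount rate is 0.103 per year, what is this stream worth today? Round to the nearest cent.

Value at end of year 8: C₁ / (r − g) = $112,000.00 / (0.103 − 0.032) = $1,577,464.7887
Discount to today: PV = $1,577,464.7887 / (1 + 0.103)^8 = $1,577,464.7887 / 2.190807 = $720,038.26

$720038.26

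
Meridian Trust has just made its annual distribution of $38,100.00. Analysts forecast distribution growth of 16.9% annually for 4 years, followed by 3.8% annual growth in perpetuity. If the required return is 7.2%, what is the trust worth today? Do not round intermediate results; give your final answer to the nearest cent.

$1834972.87

D_1 = 44538.90000
D_2 = 52065.97410
D_3 = 60865.12372
D_4 = 71151.32963
Terminal value at year 4: TV = D_4×(1+g_2)/(r−g_2) = 73855.08016/0.034 = 2172208.23994
P_0 = D_1/(1+r)^1 + D_2/(1+r)^2 + D_3/(1+r)^3 + D_4/(1+r)^4 + TV/(1+r)^4
    = 41547.48134 + 45306.90829 + 49406.50727 + 53877.05877 + 1644834.91182 = 1834972.86750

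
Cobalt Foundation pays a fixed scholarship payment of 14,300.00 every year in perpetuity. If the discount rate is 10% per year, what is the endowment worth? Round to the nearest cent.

Level perpetuity: PV = C / r = 14,300.00 / 0.1 = 143,000.00

143000.00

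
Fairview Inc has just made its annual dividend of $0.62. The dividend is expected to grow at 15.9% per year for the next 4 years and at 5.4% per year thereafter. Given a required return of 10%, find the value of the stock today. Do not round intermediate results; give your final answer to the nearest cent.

D_1 = 0.71858
D_2 = 0.83283
D_3 = 0.96525
D_4 = 1.11873
Terminal value at year 4: TV = D_4×(1+g_2)/(r−g_2) = 1.17914/0.046 = 25.63352
P_0 = D_1/(1+r)^1 + D_2/(1+r)^2 + D_3/(1+r)^3 + D_4/(1+r)^4 + TV/(1+r)^4
    = 0.65325 + 0.68829 + 0.72521 + 0.76411 + 17.50804 = 20.33890

$20.34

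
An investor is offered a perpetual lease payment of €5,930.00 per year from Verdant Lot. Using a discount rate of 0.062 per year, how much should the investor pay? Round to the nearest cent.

Level perpetuity: PV = C / r = €5,930.00 / 0.062 = €95,645.16

€95645.16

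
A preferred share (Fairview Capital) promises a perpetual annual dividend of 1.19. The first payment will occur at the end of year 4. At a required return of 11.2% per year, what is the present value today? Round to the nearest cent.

7.73

Value at end of year 3: C / r = 1.19 / 0.112 = 10.6250
Discount to today: PV = 10.6250 / (1 + 0.112)^3 = 10.6250 / 1.375037 = 7.73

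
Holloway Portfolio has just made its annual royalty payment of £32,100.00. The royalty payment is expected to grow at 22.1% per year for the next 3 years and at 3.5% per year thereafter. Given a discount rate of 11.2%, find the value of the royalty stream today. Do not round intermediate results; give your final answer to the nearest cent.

D_1 = 39194.10000
D_2 = 47855.99610
D_3 = 58432.17124
Terminal value at year 3: TV = D_3×(1+g_2)/(r−g_2) = 60477.29723/0.077 = 785419.44456
P_0 = D_1/(1+r)^1 + D_2/(1+r)^2 + D_3/(1+r)^3 + TV/(1+r)^3
    = 35246.49281 + 38701.40982 + 42494.98326 + 571198.80097 = 687641.68685

£687641.69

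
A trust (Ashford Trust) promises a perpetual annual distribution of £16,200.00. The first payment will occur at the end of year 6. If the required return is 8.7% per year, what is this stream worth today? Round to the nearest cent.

Value at end of year 5: C / r = £16,200.00 / 0.087 = £186,206.8966
Discount to today: PV = £186,206.8966 / (1 + 0.087)^5 = £186,206.8966 / 1.517566 = £122,700.98

£122700.98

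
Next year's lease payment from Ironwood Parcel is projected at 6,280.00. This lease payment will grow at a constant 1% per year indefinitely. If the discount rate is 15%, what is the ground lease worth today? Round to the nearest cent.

Growing perpetuity: P = D₁ / (r − g) = 6,280.0000 / (0.15 − 0.01) = 44,857.14

44857.14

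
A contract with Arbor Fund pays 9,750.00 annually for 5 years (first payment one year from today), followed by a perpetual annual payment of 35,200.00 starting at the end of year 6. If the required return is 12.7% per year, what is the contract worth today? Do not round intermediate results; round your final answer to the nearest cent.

186992.69

PV of 5-year annuity: 9,750.00 × [1 − (1+0.127)^−5] / 0.127 = 34545.52023
Perpetuity value at year 5: 35,200.00 / 0.127 = 277165.35433
PV of perpetuity: 277165.35433 / (1+0.127)^5 = 152447.16848
Total PV = 34545.52023 + 152447.16848 = 186992.68871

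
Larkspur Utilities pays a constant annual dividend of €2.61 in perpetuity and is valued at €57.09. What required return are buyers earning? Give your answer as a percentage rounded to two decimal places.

4.57%

P = C/r ⇒ r = C/P = €2.61/€57.09 = 0.045717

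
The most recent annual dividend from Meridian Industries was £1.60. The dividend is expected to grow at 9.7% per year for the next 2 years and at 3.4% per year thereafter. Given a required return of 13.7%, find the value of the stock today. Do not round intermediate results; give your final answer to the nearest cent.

D_1 = 1.75520
D_2 = 1.92545
Terminal value at year 2: TV = D_2×(1+g_2)/(r−g_2) = 1.99092/0.103 = 19.32932
P_0 = D_1/(1+r)^1 + D_2/(1+r)^2 + TV/(1+r)^2
    = 1.54371 + 1.48940 + 14.95187 = 17.98499

£17.98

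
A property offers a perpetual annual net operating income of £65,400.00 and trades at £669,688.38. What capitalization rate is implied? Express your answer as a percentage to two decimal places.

9.77%

P = C/r ⇒ r = C/P = £65,400.00/£669,688.38 = 0.097657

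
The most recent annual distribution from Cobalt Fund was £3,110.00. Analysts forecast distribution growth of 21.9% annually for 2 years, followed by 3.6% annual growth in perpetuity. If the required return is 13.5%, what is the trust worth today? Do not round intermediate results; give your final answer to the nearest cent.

£44468.09

D_1 = 3791.09000
D_2 = 4621.33871
Terminal value at year 2: TV = D_2×(1+g_2)/(r−g_2) = 4787.70690/0.099 = 48360.67579
P_0 = D_1/(1+r)^1 + D_2/(1+r)^2 + TV/(1+r)^2
    = 3340.16740 + 3587.36922 + 37540.55060 = 44468.08722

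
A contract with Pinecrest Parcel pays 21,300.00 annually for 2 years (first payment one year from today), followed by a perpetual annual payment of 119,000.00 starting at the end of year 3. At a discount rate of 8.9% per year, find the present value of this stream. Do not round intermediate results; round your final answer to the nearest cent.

PV of 2-year annuity: 21,300.00 × [1 − (1+0.089)^−2] / 0.089 = 37519.95285
Perpetuity value at year 2: 119,000.00 / 0.089 = 1337078.65169
PV of perpetuity: 1337078.65169 / (1+0.089)^2 = 1127460.13578
Total PV = 37519.95285 + 1127460.13578 = 1164980.08863

1164980.09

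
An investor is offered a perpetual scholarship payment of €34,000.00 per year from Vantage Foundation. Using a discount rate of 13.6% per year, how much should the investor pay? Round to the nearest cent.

€250000.00

Level perpetuity: PV = C / r = €34,000.00 / 0.136 = €250,000.00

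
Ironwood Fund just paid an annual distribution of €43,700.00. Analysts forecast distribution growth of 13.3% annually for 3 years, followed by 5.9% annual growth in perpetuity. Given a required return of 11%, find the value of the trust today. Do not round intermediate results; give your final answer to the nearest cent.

D_1 = 49512.10000
D_2 = 56097.20930
D_3 = 63558.13814
Terminal value at year 3: TV = D_3×(1+g_2)/(r−g_2) = 67308.06829/0.051 = 1319766.04484
P_0 = D_1/(1+r)^1 + D_2/(1+r)^2 + D_3/(1+r)^3 + TV/(1+r)^3
    = 44605.49550 + 45529.75351 + 46473.16282 + 965001.55732 = 1101609.96915

€1101609.97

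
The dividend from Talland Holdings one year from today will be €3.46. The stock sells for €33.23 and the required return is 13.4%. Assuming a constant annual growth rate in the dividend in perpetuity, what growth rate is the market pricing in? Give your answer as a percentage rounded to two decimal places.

P = D₁/(r−g) ⇒ g = r − D₁/P = 0.134 − €3.46/€33.23 = 0.029877

2.99%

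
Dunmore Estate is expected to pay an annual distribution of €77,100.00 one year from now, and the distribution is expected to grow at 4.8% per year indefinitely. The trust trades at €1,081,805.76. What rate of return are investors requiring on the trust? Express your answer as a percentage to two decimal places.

11.93%

P = D₁/(r − g) ⇒ r = D₁/P + g = €77,100.0000/€1,081,805.76 + 0.048 = 0.071270 + 0.048 = 0.119270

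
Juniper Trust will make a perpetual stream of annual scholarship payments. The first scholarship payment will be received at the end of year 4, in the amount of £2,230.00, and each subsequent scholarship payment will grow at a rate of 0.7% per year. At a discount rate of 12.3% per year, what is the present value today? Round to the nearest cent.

Value at end of year 3: C₁ / (r − g) = £2,230.00 / (0.123 − 0.007) = £19,224.1379
Discount to today: PV = £19,224.1379 / (1 + 0.123)^3 = £19,224.1379 / 1.416248 = £13,573.99

£13573.99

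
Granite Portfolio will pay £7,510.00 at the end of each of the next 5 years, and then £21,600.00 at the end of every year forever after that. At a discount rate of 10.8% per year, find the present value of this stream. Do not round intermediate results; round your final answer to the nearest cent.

PV of 5-year annuity: £7,510.00 × [1 − (1+0.108)^−5] / 0.108 = 27896.39860
Perpetuity value at year 5: £21,600.00 / 0.108 = 200000.00000
PV of perpetuity: 200000.00000 / (1+0.108)^5 = 119765.35157
Total PV = 27896.39860 + 119765.35157 = 147661.75017

£147661.75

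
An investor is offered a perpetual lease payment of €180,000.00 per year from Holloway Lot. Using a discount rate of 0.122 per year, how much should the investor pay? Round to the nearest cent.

€1475409.84

Level perpetuity: PV = C / r = €180,000.00 / 0.122 = €1,475,409.84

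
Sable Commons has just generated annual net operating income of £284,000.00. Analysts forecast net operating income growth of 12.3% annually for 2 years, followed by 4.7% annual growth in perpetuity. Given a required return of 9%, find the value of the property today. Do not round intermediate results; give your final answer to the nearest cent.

£7934173.50

D_1 = 318932.00000
D_2 = 358160.63600
Terminal value at year 2: TV = D_2×(1+g_2)/(r−g_2) = 374994.18589/0.043 = 8720795.02074
P_0 = D_1/(1+r)^1 + D_2/(1+r)^2 + TV/(1+r)^2
    = 292598.16514 + 301456.64170 + 7340118.69434 = 7934173.50117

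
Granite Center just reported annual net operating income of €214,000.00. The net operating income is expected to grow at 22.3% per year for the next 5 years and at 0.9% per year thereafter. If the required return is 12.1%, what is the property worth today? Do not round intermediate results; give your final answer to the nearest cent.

D_1 = 261722.00000
D_2 = 320086.00600
D_3 = 391465.18534
D_4 = 478761.92167
D_5 = 585525.83020
Terminal value at year 5: TV = D_5×(1+g_2)/(r−g_2) = 590795.56267/0.112 = 5274960.38100
P_0 = D_1/(1+r)^1 + D_2/(1+r)^2 + D_3/(1+r)^3 + D_4/(1+r)^4 + D_5/(1+r)^5 + TV/(1+r)^5
    = 233471.90009 + 254715.55202 + 277892.16781 + 303177.62822 + 330763.81740 + 2979827.60500 = 4379848.67054

€4379848.67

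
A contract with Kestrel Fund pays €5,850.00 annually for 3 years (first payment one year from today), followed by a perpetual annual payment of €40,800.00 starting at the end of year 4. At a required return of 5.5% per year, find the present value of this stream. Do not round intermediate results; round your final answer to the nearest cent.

PV of 3-year annuity: €5,850.00 × [1 − (1+0.055)^−3] / 0.055 = 15782.91026
Perpetuity value at year 3: €40,800.00 / 0.055 = 741818.18182
PV of perpetuity: 741818.18182 / (1+0.055)^3 = 631742.49998
Total PV = 15782.91026 + 631742.49998 = 647525.41024

€647525.41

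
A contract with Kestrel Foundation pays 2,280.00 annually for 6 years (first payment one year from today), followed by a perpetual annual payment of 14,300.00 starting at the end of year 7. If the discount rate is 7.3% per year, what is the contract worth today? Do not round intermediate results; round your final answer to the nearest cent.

PV of 6-year annuity: 2,280.00 × [1 − (1+0.073)^−6] / 0.073 = 10767.78689
Perpetuity value at year 6: 14,300.00 / 0.073 = 195890.41096
PV of perpetuity: 195890.41096 / (1+0.073)^6 = 128355.60721
Total PV = 10767.78689 + 128355.60721 = 139123.39410

139123.39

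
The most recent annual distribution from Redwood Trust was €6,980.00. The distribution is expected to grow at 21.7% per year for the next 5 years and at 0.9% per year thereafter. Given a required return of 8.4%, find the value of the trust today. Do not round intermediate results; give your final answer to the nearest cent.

€217541.73

D_1 = 8494.66000
D_2 = 10338.00122
D_3 = 12581.34748
D_4 = 15311.49989
D_5 = 18634.09536
Terminal value at year 5: TV = D_5×(1+g_2)/(r−g_2) = 18801.80222/0.075 = 250690.69631
P_0 = D_1/(1+r)^1 + D_2/(1+r)^2 + D_3/(1+r)^3 + D_4/(1+r)^4 + D_5/(1+r)^5 + TV/(1+r)^5
    = 7836.40221 + 8797.87961 + 9877.32425 + 11089.20997 + 12449.78647 + 167491.12730 = 217541.72981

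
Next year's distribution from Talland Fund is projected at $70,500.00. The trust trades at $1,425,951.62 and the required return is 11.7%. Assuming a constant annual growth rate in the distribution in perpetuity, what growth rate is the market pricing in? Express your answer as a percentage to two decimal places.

6.76%

P = D₁/(r−g) ⇒ g = r − D₁/P = 0.117 − $70,500.00/$1,425,951.62 = 0.067559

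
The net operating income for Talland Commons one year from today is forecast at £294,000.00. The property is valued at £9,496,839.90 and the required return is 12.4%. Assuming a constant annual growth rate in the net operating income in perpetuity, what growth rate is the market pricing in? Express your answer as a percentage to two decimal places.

9.30%

P = D₁/(r−g) ⇒ g = r − D₁/P = 0.124 − £294,000.00/£9,496,839.90 = 0.093042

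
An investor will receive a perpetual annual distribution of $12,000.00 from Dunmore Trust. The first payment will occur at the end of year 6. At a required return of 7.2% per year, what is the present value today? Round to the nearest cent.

Value at end of year 5: C / r = $12,000.00 / 0.072 = $166,666.6667
Discount to today: PV = $166,666.6667 / (1 + 0.072)^5 = $166,666.6667 / 1.415709 = $117,726.66

$117726.66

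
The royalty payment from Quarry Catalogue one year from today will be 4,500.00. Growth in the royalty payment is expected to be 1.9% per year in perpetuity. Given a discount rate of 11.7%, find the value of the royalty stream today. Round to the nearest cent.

Growing perpetuity: P = D₁ / (r − g) = 4,500.0000 / (0.117 − 0.019) = 45,918.37

45918.37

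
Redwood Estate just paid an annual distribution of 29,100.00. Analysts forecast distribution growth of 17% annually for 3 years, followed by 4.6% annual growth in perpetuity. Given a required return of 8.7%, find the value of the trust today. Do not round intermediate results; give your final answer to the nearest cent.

1027107.75

D_1 = 34047.00000
D_2 = 39834.99000
D_3 = 46606.93830
Terminal value at year 3: TV = D_3×(1+g_2)/(r−g_2) = 48750.85746/0.041 = 1189045.30395
P_0 = D_1/(1+r)^1 + D_2/(1+r)^2 + D_3/(1+r)^3 + TV/(1+r)^3
    = 31321.98712 + 33713.63839 + 36287.90885 + 925784.21109 = 1027107.74545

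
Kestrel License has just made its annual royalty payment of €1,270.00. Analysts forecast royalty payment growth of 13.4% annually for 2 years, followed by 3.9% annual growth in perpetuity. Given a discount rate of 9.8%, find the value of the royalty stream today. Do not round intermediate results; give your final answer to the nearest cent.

D_1 = 1440.18000
D_2 = 1633.16412
Terminal value at year 2: TV = D_2×(1+g_2)/(r−g_2) = 1696.85752/0.059 = 28760.29696
P_0 = D_1/(1+r)^1 + D_2/(1+r)^2 + TV/(1+r)^2
    = 1311.63934 + 1354.64391 + 23855.50891 = 26521.79216

€26521.79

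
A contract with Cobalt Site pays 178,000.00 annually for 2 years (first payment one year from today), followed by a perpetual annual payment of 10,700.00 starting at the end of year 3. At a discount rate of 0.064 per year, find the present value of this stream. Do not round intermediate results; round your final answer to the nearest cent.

472203.33

PV of 2-year annuity: 178,000.00 × [1 − (1+0.064)^−2] / 0.064 = 324523.71530
Perpetuity value at year 2: 10,700.00 / 0.064 = 167187.50000
PV of perpetuity: 167187.50000 / (1+0.064)^2 = 147679.61374
Total PV = 324523.71530 + 147679.61374 = 472203.32905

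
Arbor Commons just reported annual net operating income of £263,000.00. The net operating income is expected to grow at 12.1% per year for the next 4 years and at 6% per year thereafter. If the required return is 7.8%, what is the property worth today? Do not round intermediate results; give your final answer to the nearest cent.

£19271929.31

D_1 = 294823.00000
D_2 = 330496.58300
D_3 = 370486.66954
D_4 = 415315.55656
Terminal value at year 4: TV = D_4×(1+g_2)/(r−g_2) = 440234.48995/0.018 = 24457471.66395
P_0 = D_1/(1+r)^1 + D_2/(1+r)^2 + D_3/(1+r)^3 + D_4/(1+r)^4 + TV/(1+r)^4
    = 273490.72356 + 284399.90827 + 295744.24598 + 307541.09438 + 18110753.33595 = 19271929.30814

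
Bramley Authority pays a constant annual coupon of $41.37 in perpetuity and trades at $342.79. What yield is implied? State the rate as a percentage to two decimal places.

12.07%

P = C/r ⇒ r = C/P = $41.37/$342.79 = 0.120686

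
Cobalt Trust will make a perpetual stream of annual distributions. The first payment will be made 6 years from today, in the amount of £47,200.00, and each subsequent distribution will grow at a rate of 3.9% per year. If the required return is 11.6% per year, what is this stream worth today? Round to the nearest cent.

£354103.57

Value at end of year 5: C₁ / (r − g) = £47,200.00 / (0.116 − 0.039) = £612,987.0130
Discount to today: PV = £612,987.0130 / (1 + 0.116)^5 = £612,987.0130 / 1.731095 = £354,103.57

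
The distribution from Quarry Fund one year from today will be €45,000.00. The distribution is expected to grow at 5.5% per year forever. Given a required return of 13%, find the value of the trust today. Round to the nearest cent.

Growing perpetuity: P = D₁ / (r − g) = €45,000.0000 / (0.13 − 0.055) = €600,000.00

€600000.00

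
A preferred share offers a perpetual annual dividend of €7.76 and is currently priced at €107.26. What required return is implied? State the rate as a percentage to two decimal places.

P = C/r ⇒ r = C/P = €7.76/€107.26 = 0.072348

7.23%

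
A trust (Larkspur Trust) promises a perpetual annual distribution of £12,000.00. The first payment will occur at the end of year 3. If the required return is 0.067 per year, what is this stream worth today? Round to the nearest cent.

£157317.71

Value at end of year 2: C / r = £12,000.00 / 0.067 = £179,104.4776
Discount to today: PV = £179,104.4776 / (1 + 0.067)^2 = £179,104.4776 / 1.138489 = £157,317.71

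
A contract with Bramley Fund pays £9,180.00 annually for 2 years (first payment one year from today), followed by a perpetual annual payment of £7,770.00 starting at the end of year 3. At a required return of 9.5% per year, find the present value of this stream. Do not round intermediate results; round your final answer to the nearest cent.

£84253.10

PV of 2-year annuity: £9,180.00 × [1 − (1+0.095)^−2] / 0.095 = 16039.78232
Perpetuity value at year 2: £7,770.00 / 0.095 = 81789.47368
PV of perpetuity: 81789.47368 / (1+0.095)^2 = 68213.31806
Total PV = 16039.78232 + 68213.31806 = 84253.10038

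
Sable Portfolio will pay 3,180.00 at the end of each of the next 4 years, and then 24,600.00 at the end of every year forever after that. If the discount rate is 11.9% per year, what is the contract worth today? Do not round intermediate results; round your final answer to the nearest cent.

141525.40

PV of 4-year annuity: 3,180.00 × [1 − (1+0.119)^−4] / 0.119 = 9679.14875
Perpetuity value at year 4: 24,600.00 / 0.119 = 206722.68908
PV of perpetuity: 206722.68908 / (1+0.119)^4 = 131846.25534
Total PV = 9679.14875 + 131846.25534 = 141525.40409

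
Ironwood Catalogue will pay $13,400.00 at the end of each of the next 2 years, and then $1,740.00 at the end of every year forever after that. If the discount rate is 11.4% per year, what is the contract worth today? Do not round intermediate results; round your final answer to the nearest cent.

PV of 2-year annuity: $13,400.00 × [1 − (1+0.114)^−2] / 0.114 = 22826.50387
Perpetuity value at year 2: $1,740.00 / 0.114 = 15263.15789
PV of perpetuity: 15263.15789 / (1+0.114)^2 = 12299.11933
Total PV = 22826.50387 + 12299.11933 = 35125.62320

$35125.62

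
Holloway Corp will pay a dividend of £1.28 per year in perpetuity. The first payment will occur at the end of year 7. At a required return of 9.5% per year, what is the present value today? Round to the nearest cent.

£7.82

Value at end of year 6: C / r = £1.28 / 0.095 = £13.4737
Discount to today: PV = £13.4737 / (1 + 0.095)^6 = £13.4737 / 1.723791 = £7.82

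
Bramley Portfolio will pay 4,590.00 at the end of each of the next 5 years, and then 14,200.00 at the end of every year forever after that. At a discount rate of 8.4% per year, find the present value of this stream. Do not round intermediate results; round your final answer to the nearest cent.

131078.81

PV of 5-year annuity: 4,590.00 × [1 − (1+0.084)^−5] / 0.084 = 18134.94569
Perpetuity value at year 5: 14,200.00 / 0.084 = 169047.61905
PV of perpetuity: 169047.61905 / (1+0.084)^5 = 112943.86548
Total PV = 18134.94569 + 112943.86548 = 131078.81118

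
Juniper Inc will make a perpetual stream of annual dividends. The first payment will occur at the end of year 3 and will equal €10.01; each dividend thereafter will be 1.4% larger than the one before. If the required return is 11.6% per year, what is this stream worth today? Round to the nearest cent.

€78.80

Value at end of year 2: C₁ / (r − g) = €10.01 / (0.116 − 0.014) = €98.1373
Discount to today: PV = €98.1373 / (1 + 0.116)^2 = €98.1373 / 1.245456 = €78.80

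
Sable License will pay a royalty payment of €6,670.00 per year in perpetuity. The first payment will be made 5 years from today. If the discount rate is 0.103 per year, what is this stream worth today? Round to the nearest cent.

Value at end of year 4: C / r = €6,670.00 / 0.103 = €64,757.2816
Discount to today: PV = €64,757.2816 / (1 + 0.103)^4 = €64,757.2816 / 1.480137 = €43,750.86

€43750.86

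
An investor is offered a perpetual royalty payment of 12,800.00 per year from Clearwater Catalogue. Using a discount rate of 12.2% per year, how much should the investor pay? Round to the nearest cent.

Level perpetuity: PV = C / r = 12,800.00 / 0.122 = 104,918.03

104918.03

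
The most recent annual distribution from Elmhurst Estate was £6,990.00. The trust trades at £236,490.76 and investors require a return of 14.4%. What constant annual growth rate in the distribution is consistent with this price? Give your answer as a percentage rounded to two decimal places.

11.12%

P = D₀(1+g)/(r−g) ⇒ P(r−g) = D₀(1+g) ⇒ g(P+D₀) = P·r − D₀
g = (P·r − D₀)/(P + D₀) = (£236,490.76×0.144 − £6,990.00) / (£236,490.76 + £6,990.00) = 0.111157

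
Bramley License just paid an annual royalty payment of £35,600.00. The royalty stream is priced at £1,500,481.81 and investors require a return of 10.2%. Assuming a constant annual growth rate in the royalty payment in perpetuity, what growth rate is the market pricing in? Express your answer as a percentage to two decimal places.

7.65%

P = D₀(1+g)/(r−g) ⇒ P(r−g) = D₀(1+g) ⇒ g(P+D₀) = P·r − D₀
g = (P·r − D₀)/(P + D₀) = (£1,500,481.81×0.102 − £35,600.00) / (£1,500,481.81 + £35,600.00) = 0.076460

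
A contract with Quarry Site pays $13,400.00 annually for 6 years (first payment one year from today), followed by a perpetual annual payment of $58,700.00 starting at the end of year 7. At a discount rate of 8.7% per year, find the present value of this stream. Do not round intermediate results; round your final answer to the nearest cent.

$469670.00

PV of 6-year annuity: $13,400.00 × [1 − (1+0.087)^−6] / 0.087 = 60652.79019
Perpetuity value at year 6: $58,700.00 / 0.087 = 674712.64368
PV of perpetuity: 674712.64368 / (1+0.087)^6 = 409017.21202
Total PV = 60652.79019 + 409017.21202 = 469670.00221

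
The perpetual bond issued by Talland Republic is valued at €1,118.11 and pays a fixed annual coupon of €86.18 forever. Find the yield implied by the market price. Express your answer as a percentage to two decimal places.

P = C/r ⇒ r = C/P = €86.18/€1,118.11 = 0.077076

7.71%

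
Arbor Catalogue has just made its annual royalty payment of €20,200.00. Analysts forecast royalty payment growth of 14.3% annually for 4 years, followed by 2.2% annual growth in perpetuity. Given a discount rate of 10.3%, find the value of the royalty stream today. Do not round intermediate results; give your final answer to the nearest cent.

€382296.34

D_1 = 23088.60000
D_2 = 26390.26980
D_3 = 30164.07838
D_4 = 34477.54159
Terminal value at year 4: TV = D_4×(1+g_2)/(r−g_2) = 35236.04750/0.081 = 435012.93216
P_0 = D_1/(1+r)^1 + D_2/(1+r)^2 + D_3/(1+r)^3 + D_4/(1+r)^4 + TV/(1+r)^4
    = 20932.54760 + 21691.66084 + 22478.30312 + 23293.47277 + 293900.36010 = 382296.34442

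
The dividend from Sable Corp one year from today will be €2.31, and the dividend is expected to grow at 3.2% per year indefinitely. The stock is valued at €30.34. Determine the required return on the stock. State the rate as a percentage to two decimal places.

10.81%

P = D₁/(r − g) ⇒ r = D₁/P + g = €2.3100/€30.34 + 0.032 = 0.076137 + 0.032 = 0.108137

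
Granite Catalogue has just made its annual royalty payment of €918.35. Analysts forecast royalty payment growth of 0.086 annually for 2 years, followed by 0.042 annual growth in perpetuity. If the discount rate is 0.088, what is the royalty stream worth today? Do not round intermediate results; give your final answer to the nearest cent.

€22557.85

D_1 = 997.32810
D_2 = 1083.09832
Terminal value at year 2: TV = D_2×(1+g_2)/(r−g_2) = 1128.58845/0.046 = 24534.53143
P_0 = D_1/(1+r)^1 + D_2/(1+r)^2 + TV/(1+r)^2
    = 916.66186 + 914.97682 + 20726.21397 = 22557.85265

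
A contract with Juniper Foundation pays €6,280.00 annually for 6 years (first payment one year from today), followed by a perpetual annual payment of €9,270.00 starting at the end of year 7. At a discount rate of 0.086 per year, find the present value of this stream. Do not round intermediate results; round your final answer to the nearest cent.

PV of 6-year annuity: €6,280.00 × [1 − (1+0.086)^−6] / 0.086 = 28510.72975
Perpetuity value at year 6: €9,270.00 / 0.086 = 107790.69767
PV of perpetuity: 107790.69767 / (1+0.086)^6 = 65705.59182
Total PV = 28510.72975 + 65705.59182 = 94216.32157

€94216.32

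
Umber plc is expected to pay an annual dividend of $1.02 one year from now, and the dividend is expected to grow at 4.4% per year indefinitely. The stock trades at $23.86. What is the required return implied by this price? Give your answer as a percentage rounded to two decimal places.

8.67%

P = D₁/(r − g) ⇒ r = D₁/P + g = $1.0200/$23.86 + 0.044 = 0.042749 + 0.044 = 0.086749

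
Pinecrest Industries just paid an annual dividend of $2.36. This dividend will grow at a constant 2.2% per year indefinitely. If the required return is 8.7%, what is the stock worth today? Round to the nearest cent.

$37.11

D₁ = D₀ × (1 + g) = $2.36 × 1.022 = $2.4119
Growing perpetuity: P = D₁ / (r − g) = $2.4119 / (0.087 − 0.022) = $37.11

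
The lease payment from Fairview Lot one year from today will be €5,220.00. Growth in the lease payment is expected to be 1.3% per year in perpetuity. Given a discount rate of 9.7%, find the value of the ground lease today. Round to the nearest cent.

Growing perpetuity: P = D₁ / (r − g) = €5,220.0000 / (0.097 − 0.013) = €62,142.86

€62142.86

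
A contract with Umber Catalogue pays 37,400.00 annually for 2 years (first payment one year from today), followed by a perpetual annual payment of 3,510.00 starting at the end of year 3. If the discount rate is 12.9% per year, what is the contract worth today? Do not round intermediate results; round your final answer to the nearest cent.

PV of 2-year annuity: 37,400.00 × [1 − (1+0.129)^−2] / 0.129 = 62468.25577
Perpetuity value at year 2: 3,510.00 / 0.129 = 27209.30233
PV of perpetuity: 27209.30233 / (1+0.129)^2 = 21346.63982
Total PV = 62468.25577 + 21346.63982 = 83814.89559

83814.90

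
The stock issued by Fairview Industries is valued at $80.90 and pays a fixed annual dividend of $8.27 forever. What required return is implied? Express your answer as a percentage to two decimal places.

10.22%

P = C/r ⇒ r = C/P = $8.27/$80.90 = 0.102225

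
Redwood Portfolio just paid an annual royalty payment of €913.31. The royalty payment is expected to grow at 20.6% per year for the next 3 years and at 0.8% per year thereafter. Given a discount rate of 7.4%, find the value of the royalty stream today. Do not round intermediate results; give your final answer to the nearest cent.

D_1 = 1101.45186
D_2 = 1328.35094
D_3 = 1601.99124
Terminal value at year 3: TV = D_3×(1+g_2)/(r−g_2) = 1614.80717/0.066 = 24466.77526
P_0 = D_1/(1+r)^1 + D_2/(1+r)^2 + D_3/(1+r)^3 + TV/(1+r)^3
    = 1025.56039 + 1151.60692 + 1293.14520 + 19749.85397 = 23220.16648

€23220.17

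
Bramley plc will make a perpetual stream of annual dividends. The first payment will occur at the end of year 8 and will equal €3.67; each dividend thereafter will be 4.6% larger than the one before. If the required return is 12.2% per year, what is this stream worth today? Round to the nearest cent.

€21.57

Value at end of year 7: C₁ / (r − g) = €3.67 / (0.122 − 0.046) = €48.2895
Discount to today: PV = €48.2895 / (1 + 0.122)^7 = €48.2895 / 2.238463 = €21.57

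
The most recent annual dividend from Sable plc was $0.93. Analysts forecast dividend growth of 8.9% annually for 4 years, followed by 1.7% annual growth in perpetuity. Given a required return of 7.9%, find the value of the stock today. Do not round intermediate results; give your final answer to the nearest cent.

D_1 = 1.01277
D_2 = 1.10291
D_3 = 1.20107
D_4 = 1.30796
Terminal value at year 4: TV = D_4×(1+g_2)/(r−g_2) = 1.33020/0.062 = 21.45476
P_0 = D_1/(1+r)^1 + D_2/(1+r)^2 + D_3/(1+r)^3 + D_4/(1+r)^4 + TV/(1+r)^4
    = 0.93862 + 0.94732 + 0.95610 + 0.96496 + 15.82843 = 19.63543

$19.64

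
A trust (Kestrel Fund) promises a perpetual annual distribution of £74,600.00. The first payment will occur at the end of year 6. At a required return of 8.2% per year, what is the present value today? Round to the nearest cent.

Value at end of year 5: C / r = £74,600.00 / 0.082 = £909,756.0976
Discount to today: PV = £909,756.0976 / (1 + 0.082)^5 = £909,756.0976 / 1.482983 = £613,463.42

£613463.42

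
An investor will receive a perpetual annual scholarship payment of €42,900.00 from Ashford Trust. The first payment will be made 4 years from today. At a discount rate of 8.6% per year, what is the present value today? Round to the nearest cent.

Value at end of year 3: C / r = €42,900.00 / 0.086 = €498,837.2093
Discount to today: PV = €498,837.2093 / (1 + 0.086)^3 = €498,837.2093 / 1.280824 = €389,465.83

€389465.83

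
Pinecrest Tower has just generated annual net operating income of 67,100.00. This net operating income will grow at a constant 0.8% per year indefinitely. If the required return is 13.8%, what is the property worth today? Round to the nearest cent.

D₁ = D₀ × (1 + g) = 67,100.00 × 1.008 = 67,636.8000
Growing perpetuity: P = D₁ / (r − g) = 67,636.8000 / (0.138 − 0.008) = 520,283.08

520283.08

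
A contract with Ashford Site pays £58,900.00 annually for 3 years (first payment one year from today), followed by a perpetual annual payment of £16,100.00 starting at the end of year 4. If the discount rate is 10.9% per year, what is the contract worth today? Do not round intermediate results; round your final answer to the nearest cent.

£252479.59

PV of 3-year annuity: £58,900.00 × [1 − (1+0.109)^−3] / 0.109 = 144185.50309
Perpetuity value at year 3: £16,100.00 / 0.109 = 147706.42202
PV of perpetuity: 147706.42202 / (1+0.109)^3 = 108294.08586
Total PV = 144185.50309 + 108294.08586 = 252479.58895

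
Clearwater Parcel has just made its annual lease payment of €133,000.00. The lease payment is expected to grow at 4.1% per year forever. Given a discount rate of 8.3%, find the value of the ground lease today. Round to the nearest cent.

€3296500.00

D₁ = D₀ × (1 + g) = €133,000.00 × 1.041 = €138,453.0000
Growing perpetuity: P = D₁ / (r − g) = €138,453.0000 / (0.083 − 0.041) = €3,296,500.00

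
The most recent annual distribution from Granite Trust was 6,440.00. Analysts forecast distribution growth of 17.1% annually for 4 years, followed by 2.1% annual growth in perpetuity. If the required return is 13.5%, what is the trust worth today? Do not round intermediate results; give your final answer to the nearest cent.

93219.26

D_1 = 7541.24000
D_2 = 8830.79204
D_3 = 10340.85748
D_4 = 12109.14411
Terminal value at year 4: TV = D_4×(1+g_2)/(r−g_2) = 12363.43613/0.114 = 108451.19416
P_0 = D_1/(1+r)^1 + D_2/(1+r)^2 + D_3/(1+r)^3 + D_4/(1+r)^4 + TV/(1+r)^4
    = 6644.26432 + 6855.00750 + 7072.43505 + 7296.75898 + 65350.79757 = 93219.26343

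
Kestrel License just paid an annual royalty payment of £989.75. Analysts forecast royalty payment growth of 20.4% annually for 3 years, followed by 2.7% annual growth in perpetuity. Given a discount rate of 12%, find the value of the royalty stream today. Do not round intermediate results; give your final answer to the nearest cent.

D_1 = 1191.65900
D_2 = 1434.75744
D_3 = 1727.44795
Terminal value at year 3: TV = D_3×(1+g_2)/(r−g_2) = 1774.08905/0.093 = 19076.22632
P_0 = D_1/(1+r)^1 + D_2/(1+r)^2 + D_3/(1+r)^3 + TV/(1+r)^3
    = 1063.98125 + 1143.77984 + 1229.56333 + 13578.08110 = 17015.40552

£17015.41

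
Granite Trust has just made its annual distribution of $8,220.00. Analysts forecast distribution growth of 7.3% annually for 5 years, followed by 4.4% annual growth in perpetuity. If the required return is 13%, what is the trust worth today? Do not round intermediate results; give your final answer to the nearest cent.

$112316.85

D_1 = 8820.06000
D_2 = 9463.92438
D_3 = 10154.79086
D_4 = 10896.09059
D_5 = 11691.50521
Terminal value at year 5: TV = D_5×(1+g_2)/(r−g_2) = 12205.93143/0.086 = 141929.43529
P_0 = D_1/(1+r)^1 + D_2/(1+r)^2 + D_3/(1+r)^3 + D_4/(1+r)^4 + D_5/(1+r)^5 + TV/(1+r)^5
    = 7805.36283 + 7411.64099 + 7037.77945 + 6682.77642 + 6345.68062 + 77033.61121 = 112316.85152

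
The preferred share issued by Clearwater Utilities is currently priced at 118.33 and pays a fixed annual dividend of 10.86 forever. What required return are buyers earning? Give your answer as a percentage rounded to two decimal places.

9.18%

P = C/r ⇒ r = C/P = 10.86/118.33 = 0.091777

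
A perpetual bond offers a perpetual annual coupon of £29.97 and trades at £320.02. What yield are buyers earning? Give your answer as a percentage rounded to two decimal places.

9.37%

P = C/r ⇒ r = C/P = £29.97/£320.02 = 0.093650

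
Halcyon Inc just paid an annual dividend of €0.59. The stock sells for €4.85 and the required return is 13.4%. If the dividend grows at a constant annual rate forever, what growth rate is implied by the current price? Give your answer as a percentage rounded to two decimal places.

1.10%

P = D₀(1+g)/(r−g) ⇒ P(r−g) = D₀(1+g) ⇒ g(P+D₀) = P·r − D₀
g = (P·r − D₀)/(P + D₀) = (€4.85×0.134 − €0.59) / (€4.85 + €0.59) = 0.011011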